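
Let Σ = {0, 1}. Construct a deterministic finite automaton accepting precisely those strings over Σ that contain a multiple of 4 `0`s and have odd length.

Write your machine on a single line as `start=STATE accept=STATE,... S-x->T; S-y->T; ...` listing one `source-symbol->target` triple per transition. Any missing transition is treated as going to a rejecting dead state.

Build one automaton per condition and run them in lockstep. One (4 states) tracks the count of `0`s modulo 4; the other (2 states) tracks the input length modulo 2. Each combined state is a pair, one component from each; accept when both components accept.
An 8-state machine:
        0   1  
>  q0   q1  q2 
   q1   q3  q4 
 * q2   q4  q0 
   q3   q5  q6 
   q4   q6  q1 
   q5   q0  q7 
   q6   q7  q3 
   q7   q2  q5 
(> = start, * = accepting)

start=q0; accept=q2; q0-0->q1; q0-1->q2; q1-0->q3; q1-1->q4; q2-0->q4; q2-1->q0; q3-0->q5; q3-1->q6; q4-0->q6; q4-1->q1; q5-0->q0; q5-1->q7; q6-0->q7; q6-1->q3; q7-0->q2; q7-1->q5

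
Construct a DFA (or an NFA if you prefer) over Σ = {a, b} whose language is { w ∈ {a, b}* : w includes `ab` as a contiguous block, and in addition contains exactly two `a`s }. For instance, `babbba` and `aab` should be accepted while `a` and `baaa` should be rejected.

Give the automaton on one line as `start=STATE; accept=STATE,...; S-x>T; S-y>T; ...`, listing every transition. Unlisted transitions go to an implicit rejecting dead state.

Handle the two conditions separately and then intersect. The first has 3 states tracking whether and how much of `ab` has been seen; the second has 4 states tracking the count of `a`s, saturating at 3. A product state is a pair (one from each), accepting exactly when both do.
With 7 states:
        a   b  
>  q0   q1  q0 
   q1   q2  q3 
   q2   q4  q5 
   q3   q5  q3 
   q4   q4  q6 
 * q5   q6  q5 
   q6   q6  q6 
(> = start, * = accepting)

start=q0; accept=q5; q0-a>q1; q0-b>q0; q1-a>q2; q1-b>q3; q2-a>q4; q2-b>q5; q3-a>q5; q3-b>q3; q4-a>q4; q4-b>q6; q5-a>q6; q5-b>q5; q6-a>q6; q6-b>q6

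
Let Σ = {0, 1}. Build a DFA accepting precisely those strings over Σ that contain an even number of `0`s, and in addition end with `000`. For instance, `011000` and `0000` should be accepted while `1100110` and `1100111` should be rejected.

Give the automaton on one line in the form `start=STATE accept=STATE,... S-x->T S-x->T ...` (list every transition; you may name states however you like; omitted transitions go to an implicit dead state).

Handle the two conditions separately and then intersect. The first has 2 states tracking the count of `0`s modulo 2; the second has 4 states tracking how much of the suffix `000` has currently been matched. A product state is a pair (one from each), accepting exactly when both do.
8 states suffice.
        0   1  
>  q0   q1  q0 
   q1   q2  q3 
   q2   q4  q0 
   q3   q5  q3 
   q4   q6  q3 
   q5   q7  q0 
 * q6   q4  q0 
   q7   q6  q3 
(> = start, * = accepting)

start=q0 accept=q6 q0-0->q1 q0-1->q0 q1-0->q2 q1-1->q3 q2-0->q4 q2-1->q0 q3-0->q5 q3-1->q3 q4-0->q6 q4-1->q3 q5-0->q7 q5-1->q0 q6-0->q4 q6-1->q0 q7-0->q6 q7-1->q3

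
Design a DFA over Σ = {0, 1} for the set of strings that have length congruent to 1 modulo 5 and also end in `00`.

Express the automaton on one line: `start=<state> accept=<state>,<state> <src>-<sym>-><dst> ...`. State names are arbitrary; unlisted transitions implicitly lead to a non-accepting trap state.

Run two small machines in parallel and take their product. One (5 states) tracks the input length modulo 5; the other (3 states) tracks how much of the suffix `00` has currently been matched. Each combined state is a pair, one component from each; accept when both components accept.
With 15 states:
          0    1  
>  S0     S1   S2 
   S1     S3   S4 
   S2     S5   S4 
   S3     S6   S7 
   S4     S8   S7 
   S5     S6   S7 
   S6     S9  S10 
   S7    S11  S10 
   S8     S9  S10 
   S9    S12   S0 
   S10   S13   S0 
   S11   S12   S0 
   S12   S14   S2 
   S13   S14   S2 
 * S14    S3   S4 
(> = start, * = accepting)

start=S0 accept=S14 S0-0->S1 S0-1->S2 S1-0->S3 S1-1->S4 S2-0->S5 S2-1->S4 S3-0->S6 S3-1->S7 S4-0->S8 S4-1->S7 S5-0->S6 S5-1->S7 S6-0->S9 S6-1->S10 S7-0->S11 S7-1->S10 S8-0->S9 S8-1->S10 S9-0->S12 S9-1->S0 S10-0->S13 S10-1->S0 S11-0->S12 S11-1->S0 S12-0->S14 S12-1->S2 S13-0->S14 S13-1->S2 S14-0->S3 S14-1->S4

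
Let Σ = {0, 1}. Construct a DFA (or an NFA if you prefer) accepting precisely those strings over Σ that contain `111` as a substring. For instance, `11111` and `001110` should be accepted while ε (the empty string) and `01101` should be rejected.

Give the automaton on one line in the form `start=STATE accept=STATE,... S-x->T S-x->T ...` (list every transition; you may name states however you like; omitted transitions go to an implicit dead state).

States q0..q2 record the length of the longest prefix of `111` that matches the current input suffix. Reaching q3 means `111` has been seen, and we stay there forever. Accept from q3.
        0   1  
>  q0   q0  q1 
   q1   q0  q2 
   q2   q0  q3 
 * q3   q3  q3 
(> = start, * = accepting)

start=q0 accept=q3 q0-0->q0 q0-1->q1 q1-0->q0 q1-1->q2 q2-0->q0 q2-1->q3 q3-0->q3 q3-1->q3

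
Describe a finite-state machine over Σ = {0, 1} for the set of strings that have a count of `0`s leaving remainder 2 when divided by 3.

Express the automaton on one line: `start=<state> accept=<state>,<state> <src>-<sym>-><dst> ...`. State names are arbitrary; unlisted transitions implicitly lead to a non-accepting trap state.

start=s0 accept=s2 s0-0->s1 s0-1->s0 s1-0->s2 s1-1->s1 s2-0->s0 s2-1->s2

Keep the running count of `0`s modulo 3: each `0` advances along the cycle s0 → s1 → s2 → s0 while other symbols loop. Accept at s2.
        0   1  
>  s0   s1  s0 
   s1   s2  s1 
 * s2   s0  s2 
(> = start, * = accepting)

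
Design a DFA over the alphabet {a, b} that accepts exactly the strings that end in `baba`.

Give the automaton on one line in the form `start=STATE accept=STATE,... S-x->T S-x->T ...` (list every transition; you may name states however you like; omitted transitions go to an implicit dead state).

start=S0 accept=S4 S0-a->S0 S0-b->S1 S1-a->S2 S1-b->S1 S2-a->S0 S2-b->S3 S3-a->S4 S3-b->S1 S4-a->S0 S4-b->S3

Remember how much of `baba` the current input suffix matches. State S0 means no match yet; S1 means the last symbol is `b`; S2 means the last 2 symbols are `ba`; S3 means the last 3 symbols are `bab`; S4 means the last 4 symbols are `baba`. Only S4 accepts. On a mismatch, fall back to the longest proper suffix that is still a prefix of `baba`.
        a   b  
>  S0   S0  S1 
   S1   S2  S1 
   S2   S0  S3 
   S3   S4  S1 
 * S4   S0  S3 
(> = start, * = accepting)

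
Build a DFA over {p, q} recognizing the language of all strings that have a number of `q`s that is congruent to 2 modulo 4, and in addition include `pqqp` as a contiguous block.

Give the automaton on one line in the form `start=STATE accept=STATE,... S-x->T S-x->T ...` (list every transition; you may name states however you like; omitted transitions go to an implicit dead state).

start=A accept=K A-p->B A-q->C B-p->B B-q->D C-p->E C-q->F D-p->E D-q->G E-p->E E-q->H F-p->I F-q->J G-p->K G-q->J H-p->I H-q->L I-p->I I-q->M J-p->N J-q->A K-p->K K-q->O L-p->O L-q->A M-p->N M-q->P N-p->N N-q->Q O-p->O O-q->R P-p->R P-q->C Q-p->B Q-q->S R-p->R R-q->T S-p->T S-q->F T-p->T T-q->K

Run two small machines in parallel and take their product. The first has 4 states tracking the count of `q`s modulo 4; the second has 5 states tracking whether and how much of `pqqp` has been seen. A product state is a pair (one from each), accepting exactly when both do.
20 states suffice.
       p  q 
>  A   B  C 
   B   B  D 
   C   E  F 
   D   E  G 
   E   E  H 
   F   I  J 
   G   K  J 
   H   I  L 
   I   I  M 
   J   N  A 
 * K   K  O 
   L   O  A 
   M   N  P 
   N   N  Q 
   O   O  R 
   P   R  C 
   Q   B  S 
   R   R  T 
   S   T  F 
   T   T  K 
(> = start, * = accepting)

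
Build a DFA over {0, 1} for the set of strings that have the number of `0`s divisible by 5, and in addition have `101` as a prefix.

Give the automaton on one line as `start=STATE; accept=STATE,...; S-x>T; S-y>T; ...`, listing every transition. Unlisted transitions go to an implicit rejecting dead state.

Handle the two conditions separately and then intersect. The first has 5 states tracking the count of `0`s modulo 5; the second has 5 states tracking whether the input so far still matches the prefix `101`. A product state is a pair (one from each), accepting exactly when both do.
A 13-state machine:
       0  1 
>  A   B  C 
   B   D  B 
   C   E  F 
   D   G  D 
   E   D  H 
   F   B  F 
   G   I  G 
   H   J  H 
   I   F  I 
   J   K  J 
   K   L  K 
   L   M  L 
 * M   H  M 
(> = start, * = accepting)

start=A; accept=M; A-0>B; A-1>C; B-0>D; B-1>B; C-0>E; C-1>F; D-0>G; D-1>D; E-0>D; E-1>H; F-0>B; F-1>F; G-0>I; G-1>G; H-0>J; H-1>H; I-0>F; I-1>I; J-0>K; J-1>J; K-0>L; K-1>K; L-0>M; L-1>L; M-0>H; M-1>M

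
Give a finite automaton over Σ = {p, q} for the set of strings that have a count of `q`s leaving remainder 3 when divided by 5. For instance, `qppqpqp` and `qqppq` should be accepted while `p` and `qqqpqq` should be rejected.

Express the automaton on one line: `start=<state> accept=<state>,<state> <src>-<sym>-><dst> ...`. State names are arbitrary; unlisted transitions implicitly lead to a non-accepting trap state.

start=S0 accept=S3 S0-p->S0 S0-q->S1 S1-p->S1 S1-q->S2 S2-p->S2 S2-q->S3 S3-p->S3 S3-q->S4 S4-p->S4 S4-q->S0

Keep the running count of `q`s modulo 5: each `q` advances along the cycle S0 → S1 → S2 → S3 → S4 → S0 while other symbols loop. Accept at S3.
5 states suffice.
        p   q  
>  S0   S0  S1 
   S1   S1  S2 
   S2   S2  S3 
 * S3   S3  S4 
   S4   S4  S0 
(> = start, * = accepting)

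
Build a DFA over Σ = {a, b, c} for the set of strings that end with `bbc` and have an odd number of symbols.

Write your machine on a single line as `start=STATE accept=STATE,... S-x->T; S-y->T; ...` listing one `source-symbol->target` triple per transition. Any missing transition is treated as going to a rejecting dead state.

Run two small machines in parallel and take their product. The first has 4 states tracking how much of the suffix `bbc` has currently been matched; the second has 2 states tracking the input length modulo 2. A product state is a pair (one from each), accepting exactly when both do.
An 8-state machine:
        a   b   c  
>  q0   q1  q2  q1 
   q1   q0  q3  q0 
   q2   q0  q4  q0 
   q3   q1  q5  q1 
   q4   q1  q5  q6 
   q5   q0  q4  q7 
 * q6   q0  q3  q0 
   q7   q1  q2  q1 
(> = start, * = accepting)

start=q0; accept=q6; q0-a->q1; q0-b->q2; q0-c->q1; q1-a->q0; q1-b->q3; q1-c->q0; q2-a->q0; q2-b->q4; q2-c->q0; q3-a->q1; q3-b->q5; q3-c->q1; q4-a->q1; q4-b->q5; q4-c->q6; q5-a->q0; q5-b->q4; q5-c->q7; q6-a->q0; q6-b->q3; q6-c->q0; q7-a->q1; q7-b->q2; q7-c->q1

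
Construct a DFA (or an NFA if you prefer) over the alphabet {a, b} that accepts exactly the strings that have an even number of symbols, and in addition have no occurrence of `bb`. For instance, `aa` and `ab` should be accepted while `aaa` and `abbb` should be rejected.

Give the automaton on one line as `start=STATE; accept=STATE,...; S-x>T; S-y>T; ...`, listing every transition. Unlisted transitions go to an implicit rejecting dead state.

Handle the two conditions separately and then intersect. One (2 states) tracks the input length modulo 2; the other (3 states) tracks partial matches of the forbidden pattern `bb`. Each combined state is a pair, one component from each; accept when both components accept.
        a   b  
>* q0   q1  q2 
   q1   q0  q3 
   q2   q0  q4 
 * q3   q1  q5 
   q4   q5  q5 
   q5   q4  q4 
(> = start, * = accepting)

start=q0; accept=q0,q3; q0-a>q1; q0-b>q2; q1-a>q0; q1-b>q3; q2-a>q0; q2-b>q4; q3-a>q1; q3-b>q5; q4-a>q5; q4-b>q5; q5-a>q4; q5-b>q4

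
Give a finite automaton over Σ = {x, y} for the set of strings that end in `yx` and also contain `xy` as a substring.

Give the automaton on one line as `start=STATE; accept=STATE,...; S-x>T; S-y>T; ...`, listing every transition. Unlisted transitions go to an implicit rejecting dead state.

Run two small machines in parallel and take their product. One (3 states) tracks how much of the suffix `yx` has currently been matched; the other (3 states) tracks whether and how much of `xy` has been seen. Each combined state is a pair, one component from each; accept when both components accept.
With 7 states:
        x   y  
>  q0   q1  q2 
   q1   q1  q3 
   q2   q4  q2 
   q3   q5  q3 
   q4   q1  q3 
 * q5   q6  q3 
   q6   q6  q3 
(> = start, * = accepting)

start=q0; accept=q5; q0-x>q1; q0-y>q2; q1-x>q1; q1-y>q3; q2-x>q4; q2-y>q2; q3-x>q5; q3-y>q3; q4-x>q1; q4-y>q3; q5-x>q6; q5-y>q3; q6-x>q6; q6-y>q3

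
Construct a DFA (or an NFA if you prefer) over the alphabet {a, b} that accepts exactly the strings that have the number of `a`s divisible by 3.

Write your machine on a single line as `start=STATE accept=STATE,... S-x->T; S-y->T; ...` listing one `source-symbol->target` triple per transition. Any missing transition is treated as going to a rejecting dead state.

Keep the running count of `a`s modulo 3: each `a` advances along the cycle s0 → s1 → s2 → s0 while other symbols loop. Accept at s0.
3 states suffice.
        a   b  
>* s0   s1  s0 
   s1   s2  s1 
   s2   s0  s2 
(> = start, * = accepting)

start=s0; accept=s0; s0-a->s1; s0-b->s0; s1-a->s2; s1-b->s1; s2-a->s0; s2-b->s2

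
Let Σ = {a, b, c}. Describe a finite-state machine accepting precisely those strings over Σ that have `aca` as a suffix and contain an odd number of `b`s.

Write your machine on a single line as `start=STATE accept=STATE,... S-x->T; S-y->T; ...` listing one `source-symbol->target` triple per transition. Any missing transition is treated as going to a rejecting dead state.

Run two small machines in parallel and take their product. The first has 4 states tracking how much of the suffix `aca` has currently been matched; the second has 2 states tracking the count of `b`s modulo 2. A product state is a pair (one from each), accepting exactly when both do. Minimizing collapses redundant product states.
5 states suffice.
        a   b   c  
>  S0   S0  S1  S0 
   S1   S2  S0  S1 
   S2   S2  S0  S3 
   S3   S4  S0  S1 
 * S4   S2  S0  S3 
(> = start, * = accepting)

start=S0; accept=S4; S0-a->S0; S0-b->S1; S0-c->S0; S1-a->S2; S1-b->S0; S1-c->S1; S2-a->S2; S2-b->S0; S2-c->S3; S3-a->S4; S3-b->S0; S3-c->S1; S4-a->S2; S4-b->S0; S4-c->S3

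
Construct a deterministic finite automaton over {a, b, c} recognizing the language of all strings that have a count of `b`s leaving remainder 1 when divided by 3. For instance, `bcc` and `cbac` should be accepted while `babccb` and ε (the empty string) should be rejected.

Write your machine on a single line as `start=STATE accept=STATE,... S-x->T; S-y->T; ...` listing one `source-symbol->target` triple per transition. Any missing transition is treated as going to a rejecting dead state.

The only thing that matters is how many `b`s have appeared, reduced mod 3. Use one state per residue: q0 for 0, …, q2 for 2. Reading `b` moves to the next residue; anything else stays put. q1 is accepting.
A 3-state machine:
        a   b   c  
>  q0   q0  q1  q0 
 * q1   q1  q2  q1 
   q2   q2  q0  q2 
(> = start, * = accepting)

start=q0; accept=q1; q0-a->q0; q0-b->q1; q0-c->q0; q1-a->q1; q1-b->q2; q1-c->q1; q2-a->q2; q2-b->q0; q2-c->q2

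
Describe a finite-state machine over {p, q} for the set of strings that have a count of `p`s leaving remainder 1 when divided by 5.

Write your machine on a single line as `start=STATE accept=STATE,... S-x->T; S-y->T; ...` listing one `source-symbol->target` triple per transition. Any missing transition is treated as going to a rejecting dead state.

start=S0; accept=S1; S0-p->S1; S0-q->S0; S1-p->S2; S1-q->S1; S2-p->S3; S2-q->S2; S3-p->S4; S3-q->S3; S4-p->S0; S4-q->S4

Keep the running count of `p`s modulo 5: each `p` advances along the cycle S0 → S1 → S2 → S3 → S4 → S0 while other symbols loop. Accept at S1.
5 states suffice.
        p   q  
>  S0   S1  S0 
 * S1   S2  S1 
   S2   S3  S2 
   S3   S4  S3 
   S4   S0  S4 
(> = start, * = accepting)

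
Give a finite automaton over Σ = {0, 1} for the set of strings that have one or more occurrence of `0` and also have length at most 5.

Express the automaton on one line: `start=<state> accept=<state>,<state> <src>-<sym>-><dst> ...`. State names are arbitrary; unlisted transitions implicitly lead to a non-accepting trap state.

start=S0 accept=S1,S3,S4,S6,S7,S9,S10,S12,S13 S0-0->S1 S0-1->S2 S1-0->S3 S1-1->S4 S2-0->S4 S2-1->S5 S3-0->S6 S3-1->S6 S4-0->S6 S4-1->S7 S5-0->S7 S5-1->S8 S6-0->S9 S6-1->S9 S7-0->S9 S7-1->S10 S8-0->S10 S8-1->S11 S9-0->S12 S9-1->S12 S10-0->S12 S10-1->S13 S11-0->S13 S11-1->S14 S12-0->S15 S12-1->S15 S13-0->S15 S13-1->S16 S14-0->S16 S14-1->S17 S15-0->S15 S15-1->S15 S16-0->S15 S16-1->S16 S17-0->S16 S17-1->S17

Handle the two conditions separately and then intersect. One (3 states) tracks the count of `0`s, saturating at 2; the other (7 states) tracks the input length, saturating at 6. Each combined state is a pair, one component from each; accept when both components accept.
18 states suffice.
          0    1  
>  S0     S1   S2 
 * S1     S3   S4 
   S2     S4   S5 
 * S3     S6   S6 
 * S4     S6   S7 
   S5     S7   S8 
 * S6     S9   S9 
 * S7     S9  S10 
   S8    S10  S11 
 * S9    S12  S12 
 * S10   S12  S13 
   S11   S13  S14 
 * S12   S15  S15 
 * S13   S15  S16 
   S14   S16  S17 
   S15   S15  S15 
   S16   S15  S16 
   S17   S16  S17 
(> = start, * = accepting)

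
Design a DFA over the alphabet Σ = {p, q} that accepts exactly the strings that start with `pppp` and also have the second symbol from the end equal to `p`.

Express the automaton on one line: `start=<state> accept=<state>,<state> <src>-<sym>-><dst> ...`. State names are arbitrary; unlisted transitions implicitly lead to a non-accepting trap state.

start=S0 accept=S9,S10 S0-p->S1 S0-q->S2 S1-p->S3 S1-q->S4 S2-p->S5 S2-q->S6 S3-p->S7 S3-q->S4 S4-p->S5 S4-q->S6 S5-p->S8 S5-q->S4 S6-p->S5 S6-q->S6 S7-p->S9 S7-q->S4 S8-p->S8 S8-q->S4 S9-p->S9 S9-q->S10 S10-p->S11 S10-q->S12 S11-p->S9 S11-q->S10 S12-p->S11 S12-q->S12

Run two small machines in parallel and take their product. The first has 6 states tracking whether the input so far still matches the prefix `pppp`; the second has 7 states tracking the last 2 symbols read. A product state is a pair (one from each), accepting exactly when both do.
13 states suffice.
          p    q  
>  S0     S1   S2 
   S1     S3   S4 
   S2     S5   S6 
   S3     S7   S4 
   S4     S5   S6 
   S5     S8   S4 
   S6     S5   S6 
   S7     S9   S4 
   S8     S8   S4 
 * S9     S9  S10 
 * S10   S11  S12 
   S11    S9  S10 
   S12   S11  S12 
(> = start, * = accepting)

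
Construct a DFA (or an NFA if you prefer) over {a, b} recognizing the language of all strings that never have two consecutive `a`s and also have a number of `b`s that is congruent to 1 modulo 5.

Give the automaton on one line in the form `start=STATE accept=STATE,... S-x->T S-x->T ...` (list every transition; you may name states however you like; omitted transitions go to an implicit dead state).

Run two small machines in parallel and take their product. One (3 states) tracks partial matches of the forbidden pattern `aa`; the other (5 states) tracks the count of `b`s modulo 5. Each combined state is a pair, one component from each; accept when both components accept. Equivalent product states are then merged.
          a    b  
>  S0     S1   S2 
   S1     S3   S2 
 * S2     S4   S5 
   S3     S3   S3 
 * S4     S3   S5 
   S5     S6   S7 
   S6     S3   S7 
   S7     S8   S9 
   S8     S3   S9 
   S9    S10   S0 
   S10    S3   S0 
(> = start, * = accepting)

start=S0 accept=S2,S4 S0-a->S1 S0-b->S2 S1-a->S3 S1-b->S2 S2-a->S4 S2-b->S5 S3-a->S3 S3-b->S3 S4-a->S3 S4-b->S5 S5-a->S6 S5-b->S7 S6-a->S3 S6-b->S7 S7-a->S8 S7-b->S9 S8-a->S3 S8-b->S9 S9-a->S10 S9-b->S0 S10-a->S3 S10-b->S0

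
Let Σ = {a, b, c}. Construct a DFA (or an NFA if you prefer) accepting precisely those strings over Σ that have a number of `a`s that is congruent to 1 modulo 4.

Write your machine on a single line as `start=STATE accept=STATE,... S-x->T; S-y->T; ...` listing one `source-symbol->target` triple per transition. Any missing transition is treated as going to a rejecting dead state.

Keep the running count of `a`s modulo 4: each `a` advances along the cycle q0 → q1 → q2 → q3 → q0 while other symbols loop. Accept at q1.
With 4 states:
        a   b   c  
>  q0   q1  q0  q0 
 * q1   q2  q1  q1 
   q2   q3  q2  q2 
   q3   q0  q3  q3 
(> = start, * = accepting)

start=q0; accept=q1; q0-a->q1; q0-b->q0; q0-c->q0; q1-a->q2; q1-b->q1; q1-c->q1; q2-a->q3; q2-b->q2; q2-c->q2; q3-a->q0; q3-b->q3; q3-c->q3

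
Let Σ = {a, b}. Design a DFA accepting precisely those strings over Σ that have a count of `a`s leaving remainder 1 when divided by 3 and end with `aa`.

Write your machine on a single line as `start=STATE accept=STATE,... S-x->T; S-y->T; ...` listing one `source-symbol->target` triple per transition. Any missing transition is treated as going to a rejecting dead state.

start=q0; accept=q4; q0-a->q1; q0-b->q0; q1-a->q2; q1-b->q1; q2-a->q3; q2-b->q2; q3-a->q4; q3-b->q0; q4-a->q2; q4-b->q1

Handle the two conditions separately and then intersect. The first has 3 states tracking the count of `a`s modulo 3; the second has 3 states tracking how much of the suffix `aa` has currently been matched. A product state is a pair (one from each), accepting exactly when both do. After merging equivalent states the machine shrinks.
With 5 states:
        a   b  
>  q0   q1  q0 
   q1   q2  q1 
   q2   q3  q2 
   q3   q4  q0 
 * q4   q2  q1 
(> = start, * = accepting)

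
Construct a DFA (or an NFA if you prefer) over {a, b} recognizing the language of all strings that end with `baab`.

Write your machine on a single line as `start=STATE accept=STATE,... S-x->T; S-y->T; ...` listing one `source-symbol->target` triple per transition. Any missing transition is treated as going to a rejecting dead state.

start=s0; accept=s4; s0-a->s0; s0-b->s1; s1-a->s2; s1-b->s1; s2-a->s3; s2-b->s1; s3-a->s0; s3-b->s4; s4-a->s2; s4-b->s1

Remember how much of `baab` the current input suffix matches. State s0 means no match yet; s1 means the last symbol is `b`; s2 means the last 2 symbols are `ba`; s3 means the last 3 symbols are `baa`; s4 means the last 4 symbols are `baab`. Only s4 accepts. On a mismatch, fall back to the longest proper suffix that is still a prefix of `baab`.
5 states suffice.
        a   b  
>  s0   s0  s1 
   s1   s2  s1 
   s2   s3  s1 
   s3   s0  s4 
 * s4   s2  s1 
(> = start, * = accepting)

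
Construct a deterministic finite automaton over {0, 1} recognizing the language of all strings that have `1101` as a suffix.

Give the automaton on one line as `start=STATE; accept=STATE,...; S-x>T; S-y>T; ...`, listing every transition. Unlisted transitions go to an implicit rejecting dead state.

Remember how much of `1101` the current input suffix matches. State A means no match yet; B means the last symbol is `1`; C means the last 2 symbols are `11`; D means the last 3 symbols are `110`; E means the last 4 symbols are `1101`. Only E accepts. On a mismatch, fall back to the longest proper suffix that is still a prefix of `1101`.
With 5 states:
       0  1 
>  A   A  B 
   B   A  C 
   C   D  C 
   D   A  E 
 * E   A  C 
(> = start, * = accepting)

start=A; accept=E; A-0>A; A-1>B; B-0>A; B-1>C; C-0>D; C-1>C; D-0>A; D-1>E; E-0>A; E-1>C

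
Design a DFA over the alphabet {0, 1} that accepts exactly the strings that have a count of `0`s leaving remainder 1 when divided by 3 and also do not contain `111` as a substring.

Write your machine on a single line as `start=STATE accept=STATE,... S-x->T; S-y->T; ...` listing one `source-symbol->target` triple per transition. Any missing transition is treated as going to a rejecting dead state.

Run two small machines in parallel and take their product. One (3 states) tracks the count of `0`s modulo 3; the other (4 states) tracks partial matches of the forbidden pattern `111`. Each combined state is a pair, one component from each; accept when both components accept.
          0    1  
>  q0     q1   q2 
 * q1     q3   q4 
   q2     q1   q5 
   q3     q0   q6 
 * q4     q3   q7 
   q5     q1   q8 
   q6     q0   q9 
 * q7     q3  q10 
   q8    q10   q8 
   q9     q0  q11 
   q10   q11  q10 
   q11    q8  q11 
(> = start, * = accepting)

start=q0; accept=q1,q4,q7; q0-0->q1; q0-1->q2; q1-0->q3; q1-1->q4; q2-0->q1; q2-1->q5; q3-0->q0; q3-1->q6; q4-0->q3; q4-1->q7; q5-0->q1; q5-1->q8; q6-0->q0; q6-1->q9; q7-0->q3; q7-1->q10; q8-0->q10; q8-1->q8; q9-0->q0; q9-1->q11; q10-0->q11; q10-1->q10; q11-0->q8; q11-1->q11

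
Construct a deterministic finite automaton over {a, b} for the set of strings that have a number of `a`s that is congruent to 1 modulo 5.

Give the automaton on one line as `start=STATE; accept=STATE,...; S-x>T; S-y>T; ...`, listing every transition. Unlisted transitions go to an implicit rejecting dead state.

Keep the running count of `a`s modulo 5: each `a` advances along the cycle q0 → q1 → q2 → q3 → q4 → q0 while other symbols loop. Accept at q1.
With 5 states:
        a   b  
>  q0   q1  q0 
 * q1   q2  q1 
   q2   q3  q2 
   q3   q4  q3 
   q4   q0  q4 
(> = start, * = accepting)

start=q0; accept=q1; q0-a>q1; q0-b>q0; q1-a>q2; q1-b>q1; q2-a>q3; q2-b>q2; q3-a>q4; q3-b>q3; q4-a>q0; q4-b>q4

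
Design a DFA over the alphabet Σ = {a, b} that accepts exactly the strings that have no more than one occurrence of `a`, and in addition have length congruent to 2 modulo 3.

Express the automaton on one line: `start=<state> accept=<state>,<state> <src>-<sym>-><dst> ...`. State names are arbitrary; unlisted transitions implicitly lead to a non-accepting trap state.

start=s0 accept=s4,s5 s0-a->s1 s0-b->s2 s1-a->s3 s1-b->s4 s2-a->s4 s2-b->s5 s3-a->s6 s3-b->s6 s4-a->s6 s4-b->s7 s5-a->s7 s5-b->s0 s6-a->s8 s6-b->s8 s7-a->s8 s7-b->s1 s8-a->s3 s8-b->s3

Handle the two conditions separately and then intersect. The first has 3 states tracking the count of `a`s, saturating at 2; the second has 3 states tracking the input length modulo 3. A product state is a pair (one from each), accepting exactly when both do.
        a   b  
>  s0   s1  s2 
   s1   s3  s4 
   s2   s4  s5 
   s3   s6  s6 
 * s4   s6  s7 
 * s5   s7  s0 
   s6   s8  s8 
   s7   s8  s1 
   s8   s3  s3 
(> = start, * = accepting)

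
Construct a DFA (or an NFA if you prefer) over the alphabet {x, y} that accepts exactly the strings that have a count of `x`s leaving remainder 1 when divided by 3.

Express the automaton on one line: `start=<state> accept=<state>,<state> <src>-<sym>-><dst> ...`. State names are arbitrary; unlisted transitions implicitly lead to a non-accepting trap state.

Keep the running count of `x`s modulo 3: each `x` advances along the cycle q0 → q1 → q2 → q0 while other symbols loop. Accept at q1.
3 states suffice.
        x   y  
>  q0   q1  q0 
 * q1   q2  q1 
   q2   q0  q2 
(> = start, * = accepting)

start=q0 accept=q1 q0-x->q1 q0-y->q0 q1-x->q2 q1-y->q1 q2-x->q0 q2-y->q2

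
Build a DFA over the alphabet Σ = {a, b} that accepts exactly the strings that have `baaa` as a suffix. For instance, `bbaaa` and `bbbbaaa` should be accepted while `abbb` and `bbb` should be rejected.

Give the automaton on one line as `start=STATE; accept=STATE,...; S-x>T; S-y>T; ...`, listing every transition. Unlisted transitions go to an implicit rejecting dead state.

Let each state record the length of the longest suffix of the input read so far that is also a prefix of `baaa`. s1 means the last symbol is `b`; s2 means the last 2 symbols are `ba`; s3 means the last 3 symbols are `baa`; s4 means the last 4 symbols are `baaa`. Accept only at s4, where the string currently ends in `baaa`.
        a   b  
>  s0   s0  s1 
   s1   s2  s1 
   s2   s3  s1 
   s3   s4  s1 
 * s4   s0  s1 
(> = start, * = accepting)

start=s0; accept=s4; s0-a>s0; s0-b>s1; s1-a>s2; s1-b>s1; s2-a>s3; s2-b>s1; s3-a>s4; s3-b>s1; s4-a>s0; s4-b>s1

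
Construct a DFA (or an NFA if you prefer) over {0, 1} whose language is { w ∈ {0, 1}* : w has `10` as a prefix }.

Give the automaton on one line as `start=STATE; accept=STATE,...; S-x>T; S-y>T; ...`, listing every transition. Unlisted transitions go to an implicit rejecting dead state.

start=q0; accept=q2; q0-0>q3; q0-1>q1; q1-0>q2; q1-1>q3; q2-0>q2; q2-1>q2; q3-0>q3; q3-1>q3

Walk along `10` while the input agrees: from q0 take `1` to q1, and so on. Any deviation drops to the rejecting sink q3. Once q2 is reached the prefix is confirmed and every continuation is accepted.
4 states suffice.
        0   1  
>  q0   q3  q1 
   q1   q2  q3 
 * q2   q2  q2 
   q3   q3  q3 
(> = start, * = accepting)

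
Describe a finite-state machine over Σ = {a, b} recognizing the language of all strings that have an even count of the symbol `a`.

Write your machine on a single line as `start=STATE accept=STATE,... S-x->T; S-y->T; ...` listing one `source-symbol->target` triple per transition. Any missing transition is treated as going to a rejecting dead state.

start=q0; accept=q0; q0-a->q1; q0-b->q0; q1-a->q0; q1-b->q1

The only thing that matters is how many `a`s have appeared, reduced mod 2. Use one state per residue: q0 for 0, …, q1 for 1. Reading `a` moves to the next residue; anything else stays put. q0 is accepting.
2 states suffice.
        a   b  
>* q0   q1  q0 
   q1   q0  q1 
(> = start, * = accepting)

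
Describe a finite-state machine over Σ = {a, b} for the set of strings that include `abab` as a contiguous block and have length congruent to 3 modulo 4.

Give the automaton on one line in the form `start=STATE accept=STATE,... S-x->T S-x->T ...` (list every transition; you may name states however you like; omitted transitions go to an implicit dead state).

start=s0 accept=s19 s0-a->s1 s0-b->s2 s1-a->s3 s1-b->s4 s2-a->s3 s2-b->s5 s3-a->s6 s3-b->s7 s4-a->s8 s4-b->s9 s5-a->s6 s5-b->s9 s6-a->s10 s6-b->s11 s7-a->s12 s7-b->s0 s8-a->s10 s8-b->s13 s9-a->s10 s9-b->s0 s10-a->s1 s10-b->s14 s11-a->s15 s11-b->s2 s12-a->s1 s12-b->s16 s13-a->s16 s13-b->s16 s14-a->s17 s14-b->s5 s15-a->s3 s15-b->s18 s16-a->s18 s16-b->s18 s17-a->s6 s17-b->s19 s18-a->s19 s18-b->s19 s19-a->s13 s19-b->s13

Handle the two conditions separately and then intersect. The first has 5 states tracking whether and how much of `abab` has been seen; the second has 4 states tracking the input length modulo 4. A product state is a pair (one from each), accepting exactly when both do.
20 states suffice.
          a    b  
>  s0     s1   s2 
   s1     s3   s4 
   s2     s3   s5 
   s3     s6   s7 
   s4     s8   s9 
   s5     s6   s9 
   s6    s10  s11 
   s7    s12   s0 
   s8    s10  s13 
   s9    s10   s0 
   s10    s1  s14 
   s11   s15   s2 
   s12    s1  s16 
   s13   s16  s16 
   s14   s17   s5 
   s15    s3  s18 
   s16   s18  s18 
   s17    s6  s19 
   s18   s19  s19 
 * s19   s13  s13 
(> = start, * = accepting)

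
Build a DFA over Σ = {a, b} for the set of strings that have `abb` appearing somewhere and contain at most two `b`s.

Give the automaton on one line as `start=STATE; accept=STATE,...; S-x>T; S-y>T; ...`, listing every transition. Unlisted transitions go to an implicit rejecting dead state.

Build one automaton per condition and run them in lockstep. The first has 4 states tracking whether and how much of `abb` has been seen; the second has 4 states tracking the count of `b`s, saturating at 3. A product state is a pair (one from each), accepting exactly when both do. Equivalent product states are then merged.
5 states suffice.
        a   b  
>  q0   q1  q2 
   q1   q1  q3 
   q2   q2  q2 
   q3   q2  q4 
 * q4   q4  q2 
(> = start, * = accepting)

start=q0; accept=q4; q0-a>q1; q0-b>q2; q1-a>q1; q1-b>q3; q2-a>q2; q2-b>q2; q3-a>q2; q3-b>q4; q4-a>q4; q4-b>q2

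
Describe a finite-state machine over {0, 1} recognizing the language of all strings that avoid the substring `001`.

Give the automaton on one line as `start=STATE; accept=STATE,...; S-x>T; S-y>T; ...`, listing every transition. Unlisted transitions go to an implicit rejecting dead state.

start=S0; accept=S0,S1,S2; S0-0>S1; S0-1>S0; S1-0>S2; S1-1>S0; S2-0>S2; S2-1>S3; S3-0>S3; S3-1>S3

Track partial matches of the forbidden pattern `001`. State S3 is a dead state reached once `001` has occurred; every other state accepts. S0 means no part of `001` is currently matched.
4 states suffice.
        0   1  
>* S0   S1  S0 
 * S1   S2  S0 
 * S2   S2  S3 
   S3   S3  S3 
(> = start, * = accepting)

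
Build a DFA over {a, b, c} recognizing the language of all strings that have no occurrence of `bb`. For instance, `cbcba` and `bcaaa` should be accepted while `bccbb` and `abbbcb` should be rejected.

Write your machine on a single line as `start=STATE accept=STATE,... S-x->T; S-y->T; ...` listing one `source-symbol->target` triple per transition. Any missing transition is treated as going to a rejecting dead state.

start=q0; accept=q0,q1; q0-a->q0; q0-b->q1; q0-c->q0; q1-a->q0; q1-b->q2; q1-c->q0; q2-a->q2; q2-b->q2; q2-c->q2

Track partial matches of the forbidden pattern `bb`. State q2 is a dead state reached once `bb` has occurred; every other state accepts. q0 means no part of `bb` is currently matched.
A 3-state machine:
        a   b   c  
>* q0   q0  q1  q0 
 * q1   q0  q2  q0 
   q2   q2  q2  q2 
(> = start, * = accepting)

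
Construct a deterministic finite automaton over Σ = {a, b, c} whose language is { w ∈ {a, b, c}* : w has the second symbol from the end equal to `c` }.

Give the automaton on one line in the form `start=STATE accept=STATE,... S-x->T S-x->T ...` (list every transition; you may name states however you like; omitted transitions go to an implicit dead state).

Because acceptance depends on a position counted from the end, the machine has to buffer the most recent 2 symbols. Make each state the string of the last up-to-2 symbols read; on input `x` shift the window left and append `x`. Accept when the buffered window has length 2 and begins with `c`.
13 states suffice.
          a    b    c  
>  q0     q1   q2   q3 
   q1     q4   q5   q6 
   q2     q7   q8   q9 
   q3    q10  q11  q12 
   q4     q4   q5   q6 
   q5     q7   q8   q9 
   q6    q10  q11  q12 
   q7     q4   q5   q6 
   q8     q7   q8   q9 
   q9    q10  q11  q12 
 * q10    q4   q5   q6 
 * q11    q7   q8   q9 
 * q12   q10  q11  q12 
(> = start, * = accepting)

start=q0 accept=q10,q11,q12 q0-a->q1 q0-b->q2 q0-c->q3 q1-a->q4 q1-b->q5 q1-c->q6 q2-a->q7 q2-b->q8 q2-c->q9 q3-a->q10 q3-b->q11 q3-c->q12 q4-a->q4 q4-b->q5 q4-c->q6 q5-a->q7 q5-b->q8 q5-c->q9 q6-a->q10 q6-b->q11 q6-c->q12 q7-a->q4 q7-b->q5 q7-c->q6 q8-a->q7 q8-b->q8 q8-c->q9 q9-a->q10 q9-b->q11 q9-c->q12 q10-a->q4 q10-b->q5 q10-c->q6 q11-a->q7 q11-b->q8 q11-c->q9 q12-a->q10 q12-b->q11 q12-c->q12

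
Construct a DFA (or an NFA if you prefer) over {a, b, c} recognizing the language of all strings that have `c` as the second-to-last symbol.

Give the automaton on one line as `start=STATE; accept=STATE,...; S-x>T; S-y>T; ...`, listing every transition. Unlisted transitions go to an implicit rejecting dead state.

start=q0; accept=q10,q11,q12; q0-a>q1; q0-b>q2; q0-c>q3; q1-a>q4; q1-b>q5; q1-c>q6; q2-a>q7; q2-b>q8; q2-c>q9; q3-a>q10; q3-b>q11; q3-c>q12; q4-a>q4; q4-b>q5; q4-c>q6; q5-a>q7; q5-b>q8; q5-c>q9; q6-a>q10; q6-b>q11; q6-c>q12; q7-a>q4; q7-b>q5; q7-c>q6; q8-a>q7; q8-b>q8; q8-c>q9; q9-a>q10; q9-b>q11; q9-c>q12; q10-a>q4; q10-b>q5; q10-c>q6; q11-a>q7; q11-b>q8; q11-c>q9; q12-a>q10; q12-b>q11; q12-c>q12

Because acceptance depends on a position counted from the end, the machine has to buffer the most recent 2 symbols. Make each state the string of the last up-to-2 symbols read; on input `x` shift the window left and append `x`. Accept when the buffered window has length 2 and begins with `c`.
A 13-state machine:
          a    b    c  
>  q0     q1   q2   q3 
   q1     q4   q5   q6 
   q2     q7   q8   q9 
   q3    q10  q11  q12 
   q4     q4   q5   q6 
   q5     q7   q8   q9 
   q6    q10  q11  q12 
   q7     q4   q5   q6 
   q8     q7   q8   q9 
   q9    q10  q11  q12 
 * q10    q4   q5   q6 
 * q11    q7   q8   q9 
 * q12   q10  q11  q12 
(> = start, * = accepting)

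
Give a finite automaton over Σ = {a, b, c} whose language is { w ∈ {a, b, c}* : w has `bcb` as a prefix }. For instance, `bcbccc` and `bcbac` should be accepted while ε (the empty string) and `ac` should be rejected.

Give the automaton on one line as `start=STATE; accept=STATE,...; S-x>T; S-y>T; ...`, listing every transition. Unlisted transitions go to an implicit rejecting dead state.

Check the first 3 symbols one by one: S0 through S2 record how many have matched `bcb` so far; any wrong symbol goes to the dead state S4. After all 3 match we enter the accepting sink S3.
A 5-state machine:
        a   b   c  
>  S0   S4  S1  S4 
   S1   S4  S4  S2 
   S2   S4  S3  S4 
 * S3   S3  S3  S3 
   S4   S4  S4  S4 
(> = start, * = accepting)

start=S0; accept=S3; S0-a>S4; S0-b>S1; S0-c>S4; S1-a>S4; S1-b>S4; S1-c>S2; S2-a>S4; S2-b>S3; S2-c>S4; S3-a>S3; S3-b>S3; S3-c>S3; S4-a>S4; S4-b>S4; S4-c>S4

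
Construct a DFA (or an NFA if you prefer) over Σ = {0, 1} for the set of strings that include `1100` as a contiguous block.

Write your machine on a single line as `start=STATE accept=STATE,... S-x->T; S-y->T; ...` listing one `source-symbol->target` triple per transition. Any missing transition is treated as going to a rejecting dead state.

start=s0; accept=s4; s0-0->s0; s0-1->s1; s1-0->s0; s1-1->s2; s2-0->s3; s2-1->s2; s3-0->s4; s3-1->s1; s4-0->s4; s4-1->s4

Track how much of `1100` has been matched so far: state s0 is no progress, s4 is the absorbing accept state reached once `1100` has occurred. Intermediate states record partial matches; on a mismatch, fall back to the longest reusable overlap.
A 5-state machine:
        0   1  
>  s0   s0  s1 
   s1   s0  s2 
   s2   s3  s2 
   s3   s4  s1 
 * s4   s4  s4 
(> = start, * = accepting)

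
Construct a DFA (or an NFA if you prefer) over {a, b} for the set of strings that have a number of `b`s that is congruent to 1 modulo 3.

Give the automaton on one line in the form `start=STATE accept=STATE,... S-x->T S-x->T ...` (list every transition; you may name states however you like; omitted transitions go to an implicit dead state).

The only thing that matters is how many `b`s have appeared, reduced mod 3. Use one state per residue: S0 for 0, …, S2 for 2. Reading `b` moves to the next residue; anything else stays put. S1 is accepting.
A 3-state machine:
        a   b  
>  S0   S0  S1 
 * S1   S1  S2 
   S2   S2  S0 
(> = start, * = accepting)

start=S0 accept=S1 S0-a->S0 S0-b->S1 S1-a->S1 S1-b->S2 S2-a->S2 S2-b->S0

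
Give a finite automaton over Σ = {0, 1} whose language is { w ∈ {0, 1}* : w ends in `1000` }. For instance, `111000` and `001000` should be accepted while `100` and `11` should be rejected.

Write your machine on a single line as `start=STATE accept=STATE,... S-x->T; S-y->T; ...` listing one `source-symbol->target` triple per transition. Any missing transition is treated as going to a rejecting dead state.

start=A; accept=E; A-0->A; A-1->B; B-0->C; B-1->B; C-0->D; C-1->B; D-0->E; D-1->B; E-0->A; E-1->B

Let each state record the length of the longest suffix of the input read so far that is also a prefix of `1000`. B means the last symbol is `1`; C means the last 2 symbols are `10`; D means the last 3 symbols are `100`; E means the last 4 symbols are `1000`. Accept only at E, where the string currently ends in `1000`.
       0  1 
>  A   A  B 
   B   C  B 
   C   D  B 
   D   E  B 
 * E   A  B 
(> = start, * = accepting)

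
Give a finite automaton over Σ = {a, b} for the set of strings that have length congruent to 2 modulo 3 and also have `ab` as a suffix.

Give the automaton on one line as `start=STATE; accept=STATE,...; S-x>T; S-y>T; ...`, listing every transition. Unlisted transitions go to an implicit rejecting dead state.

start=S0; accept=S4; S0-a>S1; S0-b>S2; S1-a>S3; S1-b>S4; S2-a>S3; S2-b>S3; S3-a>S0; S3-b>S0; S4-a>S0; S4-b>S0

Handle the two conditions separately and then intersect. One (3 states) tracks the input length modulo 3; the other (3 states) tracks how much of the suffix `ab` has currently been matched. Each combined state is a pair, one component from each; accept when both components accept. Equivalent product states are then merged.
A 5-state machine:
        a   b  
>  S0   S1  S2 
   S1   S3  S4 
   S2   S3  S3 
   S3   S0  S0 
 * S4   S0  S0 
(> = start, * = accepting)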